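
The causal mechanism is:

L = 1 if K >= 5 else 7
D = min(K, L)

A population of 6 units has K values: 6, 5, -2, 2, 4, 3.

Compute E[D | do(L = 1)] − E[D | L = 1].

-0.5

The intervention sets L=1 in all 6 units regardless of K. Recomputing D per unit gives 1, 1, -2, 1, 1, 1; average 0.5.
Conditioning on L=1 selects the 2 unit(s) with K ∈ {6, 5}. Their D values: 1, 1. Mean = 1.
Difference = 0.5 − 1 = -0.5.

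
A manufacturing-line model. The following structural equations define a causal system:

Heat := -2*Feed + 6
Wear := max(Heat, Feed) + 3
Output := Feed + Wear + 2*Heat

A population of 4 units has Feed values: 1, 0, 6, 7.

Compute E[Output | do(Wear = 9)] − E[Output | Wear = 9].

The intervention sets Wear=9 in all 4 units regardless of Feed. Recomputing Output per unit gives 18, 21, 3, 0; average 10.5.
Conditioning on Wear=9 selects the 2 unit(s) with Feed ∈ {0, 6}. Their Output values: 21, 3. Mean = 12.
Difference = 10.5 − 12 = -1.5.

-1.5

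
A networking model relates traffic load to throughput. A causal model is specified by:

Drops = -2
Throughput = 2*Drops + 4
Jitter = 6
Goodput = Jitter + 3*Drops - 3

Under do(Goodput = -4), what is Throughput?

Under do(Goodput=-4), the mechanism Goodput = Jitter + 3*Drops - 3 is discarded; Goodput is fixed at -4.
Since Throughput is not a descendant of the intervened variable, it is unaffected.
Throughput = 2*Drops + 4  [with Drops=-2]  = 0

0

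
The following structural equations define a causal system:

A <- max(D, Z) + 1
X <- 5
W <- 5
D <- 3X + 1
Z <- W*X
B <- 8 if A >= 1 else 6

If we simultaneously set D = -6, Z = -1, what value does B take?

6

The joint intervention fixes D = -6, Z = -1, removing each variable's own equation.
A = max(D, Z) + 1  [with D=-6, Z=-1]  = 0
B = 8 if A >= 1 else 6  [with A=0]  = 6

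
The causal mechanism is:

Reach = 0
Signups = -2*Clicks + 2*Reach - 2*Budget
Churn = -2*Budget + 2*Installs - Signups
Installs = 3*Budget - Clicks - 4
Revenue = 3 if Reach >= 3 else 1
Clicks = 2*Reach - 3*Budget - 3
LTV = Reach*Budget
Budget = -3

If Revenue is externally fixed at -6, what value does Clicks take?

Intervening sets Revenue = -6 and removes its equation (Revenue = 3 if Reach >= 3 else 1).
Clicks is not downstream of the intervention, so its value is determined by the original equations.
Clicks = 2*Reach - 3*Budget - 3  [with Reach=0, Budget=-3]  = 6

6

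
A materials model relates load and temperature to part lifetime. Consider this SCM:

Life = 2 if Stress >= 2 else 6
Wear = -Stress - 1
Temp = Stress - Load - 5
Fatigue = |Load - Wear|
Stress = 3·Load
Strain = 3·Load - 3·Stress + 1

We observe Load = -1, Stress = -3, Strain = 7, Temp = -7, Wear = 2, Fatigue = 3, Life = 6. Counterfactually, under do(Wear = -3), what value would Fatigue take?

The intervention breaks the incoming arrows to Wear: Wear = -Stress - 1 no longer applies, and Wear = -3.
Fatigue = |Load - Wear|  [with Load=-1, Wear=-3]  = 2

2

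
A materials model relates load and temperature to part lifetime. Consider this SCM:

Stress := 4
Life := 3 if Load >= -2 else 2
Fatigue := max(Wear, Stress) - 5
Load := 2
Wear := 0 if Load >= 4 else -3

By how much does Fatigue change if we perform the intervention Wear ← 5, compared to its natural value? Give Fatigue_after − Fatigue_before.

1

The intervention breaks the incoming arrows to Wear: Wear := 0 if Load >= 4 else -3 no longer applies, and Wear = 5.
Fatigue = max(Wear, Stress) - 5  [with Wear=5, Stress=4]  = 0
Without intervention: Wear = 0 if Load >= 4 else -3  [with Load=2]  = -3; Fatigue = max(Wear, Stress) - 5  [with Wear=-3, Stress=4]  = -1.
Change = 0 − (-1) = 1.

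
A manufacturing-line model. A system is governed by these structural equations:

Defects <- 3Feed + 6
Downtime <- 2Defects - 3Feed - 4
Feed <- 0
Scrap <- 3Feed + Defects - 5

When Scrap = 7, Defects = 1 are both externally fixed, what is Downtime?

The joint intervention fixes Scrap = 7, Defects = 1, removing each variable's own equation.
Downtime = 2Defects - 3Feed - 4  [with Defects=1, Feed=0]  = -2

-2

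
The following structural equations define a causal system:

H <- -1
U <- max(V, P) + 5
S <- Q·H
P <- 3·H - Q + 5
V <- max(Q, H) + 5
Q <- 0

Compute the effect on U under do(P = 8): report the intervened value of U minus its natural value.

3

The intervention breaks the incoming arrows to P: P <- 3·H - Q + 5 no longer applies, and P = 8.
V = max(Q, H) + 5  [with Q=0, H=-1]  = 5
U = max(V, P) + 5  [with V=5, P=8]  = 13
Without intervention: V = max(Q, H) + 5  [with Q=0, H=-1]  = 5; P = 3·H - Q + 5  [with H=-1, Q=0]  = 2; U = max(V, P) + 5  [with V=5, P=2]  = 10.
Change = 13 − 10 = 3.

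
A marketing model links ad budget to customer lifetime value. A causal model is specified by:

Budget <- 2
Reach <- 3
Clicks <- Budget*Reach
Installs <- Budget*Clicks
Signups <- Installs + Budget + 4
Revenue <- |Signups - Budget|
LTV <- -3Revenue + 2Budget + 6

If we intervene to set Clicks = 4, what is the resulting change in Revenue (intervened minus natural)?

-4

The intervention breaks the incoming arrows to Clicks: Clicks <- Budget*Reach no longer applies, and Clicks = 4.
Installs = Budget*Clicks  [with Budget=2, Clicks=4]  = 8
Signups = Installs + Budget + 4  [with Installs=8, Budget=2]  = 14
Revenue = |Signups - Budget|  [with Signups=14, Budget=2]  = 12
Without intervention: Clicks = Budget*Reach  [with Budget=2, Reach=3]  = 6; Installs = Budget*Clicks  [with Budget=2, Clicks=6]  = 12; Signups = Installs + Budget + 4  [with Installs=12, Budget=2]  = 18; Revenue = |Signups - Budget|  [with Signups=18, Budget=2]  = 16.
Change = 12 − 16 = -4.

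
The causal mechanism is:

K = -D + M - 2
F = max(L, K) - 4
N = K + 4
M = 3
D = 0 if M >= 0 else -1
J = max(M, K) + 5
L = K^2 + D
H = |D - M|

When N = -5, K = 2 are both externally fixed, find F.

0

Under do(N = -5, K = 2), each intervened variable's structural equation is replaced by its fixed value.
D = 0 if M >= 0 else -1  [with M=3]  = 0
L = K^2 + D  [with K=2, D=0]  = 4
F = max(L, K) - 4  [with L=4, K=2]  = 0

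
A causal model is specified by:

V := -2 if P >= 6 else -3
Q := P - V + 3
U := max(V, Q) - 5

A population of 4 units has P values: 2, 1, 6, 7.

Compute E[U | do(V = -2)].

4

The intervention sets V=-2 in all 4 units regardless of P. Recomputing U per unit gives 2, 1, 6, 7; average 4.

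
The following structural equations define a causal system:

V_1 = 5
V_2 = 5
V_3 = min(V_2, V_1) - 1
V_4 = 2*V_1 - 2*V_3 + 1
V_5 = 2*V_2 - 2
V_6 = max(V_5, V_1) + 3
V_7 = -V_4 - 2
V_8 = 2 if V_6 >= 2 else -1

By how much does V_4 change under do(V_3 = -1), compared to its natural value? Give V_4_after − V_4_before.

The intervention breaks the incoming arrows to V_3: V_3 = min(V_2, V_1) - 1 no longer applies, and V_3 = -1.
V_4 = 2*V_1 - 2*V_3 + 1  [with V_1=5, V_3=-1]  = 13
Without intervention: V_3 = min(V_2, V_1) - 1  [with V_2=5, V_1=5]  = 4; V_4 = 2*V_1 - 2*V_3 + 1  [with V_1=5, V_3=4]  = 3.
Change = 13 − 3 = 10.

10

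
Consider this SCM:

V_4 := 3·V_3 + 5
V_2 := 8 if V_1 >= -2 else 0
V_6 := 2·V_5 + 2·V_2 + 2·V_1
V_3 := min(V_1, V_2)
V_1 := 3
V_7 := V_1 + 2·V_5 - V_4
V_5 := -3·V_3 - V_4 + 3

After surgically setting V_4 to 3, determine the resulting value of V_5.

Intervening sets V_4 = 3 and removes its equation (V_4 := 3·V_3 + 5).
V_2 = 8 if V_1 >= -2 else 0  [with V_1=3]  = 8
V_3 = min(V_1, V_2)  [with V_1=3, V_2=8]  = 3
V_5 = -3·V_3 - V_4 + 3  [with V_3=3, V_4=3]  = -9

-9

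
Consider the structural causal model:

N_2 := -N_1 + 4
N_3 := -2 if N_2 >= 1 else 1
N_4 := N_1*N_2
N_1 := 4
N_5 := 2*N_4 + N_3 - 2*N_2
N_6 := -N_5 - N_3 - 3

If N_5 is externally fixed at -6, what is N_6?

The intervention breaks the incoming arrows to N_5: N_5 := 2*N_4 + N_3 - 2*N_2 no longer applies, and N_5 = -6.
N_2 = -N_1 + 4  [with N_1=4]  = 0
N_3 = -2 if N_2 >= 1 else 1  [with N_2=0]  = 1
N_6 = -N_5 - N_3 - 3  [with N_5=-6, N_3=1]  = 2

2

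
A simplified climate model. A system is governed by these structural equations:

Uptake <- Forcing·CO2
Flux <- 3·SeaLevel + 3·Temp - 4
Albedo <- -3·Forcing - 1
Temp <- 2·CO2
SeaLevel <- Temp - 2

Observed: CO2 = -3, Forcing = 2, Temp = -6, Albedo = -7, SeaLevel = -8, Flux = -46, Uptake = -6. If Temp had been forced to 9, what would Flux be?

44

The intervention breaks the incoming arrows to Temp: Temp <- 2·CO2 no longer applies, and Temp = 9.
SeaLevel = Temp - 2  [with Temp=9]  = 7
Flux = 3·SeaLevel + 3·Temp - 4  [with SeaLevel=7, Temp=9]  = 44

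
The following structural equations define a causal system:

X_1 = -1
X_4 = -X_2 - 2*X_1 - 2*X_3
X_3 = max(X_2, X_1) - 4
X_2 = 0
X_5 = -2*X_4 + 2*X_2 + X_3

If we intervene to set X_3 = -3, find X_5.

-19

do(X_3=-3) replaces the equation X_3 = max(X_2, X_1) - 4 with the constant X_3 = -3.
X_4 = -X_2 - 2*X_1 - 2*X_3  [with X_2=0, X_1=-1, X_3=-3]  = 8
X_5 = -2*X_4 + 2*X_2 + X_3  [with X_4=8, X_2=0, X_3=-3]  = -19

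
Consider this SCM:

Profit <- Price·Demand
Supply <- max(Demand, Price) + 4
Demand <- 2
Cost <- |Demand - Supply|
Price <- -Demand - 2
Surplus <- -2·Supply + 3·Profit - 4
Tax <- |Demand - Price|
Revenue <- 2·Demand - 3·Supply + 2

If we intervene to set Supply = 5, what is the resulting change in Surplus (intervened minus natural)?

The intervention breaks the incoming arrows to Supply: Supply <- max(Demand, Price) + 4 no longer applies, and Supply = 5.
Price = -Demand - 2  [with Demand=2]  = -4
Profit = Price·Demand  [with Price=-4, Demand=2]  = -8
Surplus = -2·Supply + 3·Profit - 4  [with Supply=5, Profit=-8]  = -38
Without intervention: Price = -Demand - 2  [with Demand=2]  = -4; Supply = max(Demand, Price) + 4  [with Demand=2, Price=-4]  = 6; Profit = Price·Demand  [with Price=-4, Demand=2]  = -8; Surplus = -2·Supply + 3·Profit - 4  [with Supply=6, Profit=-8]  = -40.
Change = -38 − (-40) = 2.

2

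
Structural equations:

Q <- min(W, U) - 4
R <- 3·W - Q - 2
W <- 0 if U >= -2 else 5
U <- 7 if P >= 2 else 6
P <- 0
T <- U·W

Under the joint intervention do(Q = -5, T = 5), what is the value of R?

3

Setting Q = -5, T = 5 by intervention discards those variables' equations.
U = 7 if P >= 2 else 6  [with P=0]  = 6
W = 0 if U >= -2 else 5  [with U=6]  = 0
R = 3·W - Q - 2  [with W=0, Q=-5]  = 3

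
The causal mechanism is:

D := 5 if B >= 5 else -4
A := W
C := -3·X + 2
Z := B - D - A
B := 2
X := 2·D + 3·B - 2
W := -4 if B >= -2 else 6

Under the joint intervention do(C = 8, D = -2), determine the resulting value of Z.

8

Under do(C = 8, D = -2), each intervened variable's structural equation is replaced by its fixed value.
W = -4 if B >= -2 else 6  [with B=2]  = -4
A = W  [with W=-4]  = -4
Z = B - D - A  [with B=2, D=-2, A=-4]  = 8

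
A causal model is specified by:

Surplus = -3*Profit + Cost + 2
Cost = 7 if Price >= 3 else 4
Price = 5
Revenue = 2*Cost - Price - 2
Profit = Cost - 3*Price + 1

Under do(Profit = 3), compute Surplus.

0

Intervening sets Profit = 3 and removes its equation (Profit = Cost - 3*Price + 1).
Cost = 7 if Price >= 3 else 4  [with Price=5]  = 7
Surplus = -3*Profit + Cost + 2  [with Profit=3, Cost=7]  = 0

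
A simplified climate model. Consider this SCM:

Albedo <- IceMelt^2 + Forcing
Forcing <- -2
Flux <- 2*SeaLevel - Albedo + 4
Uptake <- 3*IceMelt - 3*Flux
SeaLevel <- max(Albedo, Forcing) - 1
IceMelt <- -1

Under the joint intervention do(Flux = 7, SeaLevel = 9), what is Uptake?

-24

Setting Flux = 7, SeaLevel = 9 by intervention discards those variables' equations.
Uptake = 3*IceMelt - 3*Flux  [with IceMelt=-1, Flux=7]  = -24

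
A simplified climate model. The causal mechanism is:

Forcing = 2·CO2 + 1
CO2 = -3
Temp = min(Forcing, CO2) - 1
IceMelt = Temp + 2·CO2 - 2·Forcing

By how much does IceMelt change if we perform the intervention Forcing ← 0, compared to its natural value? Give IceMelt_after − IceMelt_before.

Under do(Forcing=0), the mechanism Forcing = 2·CO2 + 1 is discarded; Forcing is fixed at 0.
Temp = min(Forcing, CO2) - 1  [with Forcing=0, CO2=-3]  = -4
IceMelt = Temp + 2·CO2 - 2·Forcing  [with Temp=-4, CO2=-3, Forcing=0]  = -10
Without intervention: Forcing = 2·CO2 + 1  [with CO2=-3]  = -5; Temp = min(Forcing, CO2) - 1  [with Forcing=-5, CO2=-3]  = -6; IceMelt = Temp + 2·CO2 - 2·Forcing  [with Temp=-6, CO2=-3, Forcing=-5]  = -2.
Change = -10 − (-2) = -8.

-8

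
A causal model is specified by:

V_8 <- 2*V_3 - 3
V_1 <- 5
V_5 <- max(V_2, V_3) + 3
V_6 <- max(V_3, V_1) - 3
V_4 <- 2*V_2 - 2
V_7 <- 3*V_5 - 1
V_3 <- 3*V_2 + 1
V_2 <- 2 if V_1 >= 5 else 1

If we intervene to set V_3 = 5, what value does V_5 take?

do(V_3=5) replaces the equation V_3 <- 3*V_2 + 1 with the constant V_3 = 5.
V_2 = 2 if V_1 >= 5 else 1  [with V_1=5]  = 2
V_5 = max(V_2, V_3) + 3  [with V_2=2, V_3=5]  = 8

8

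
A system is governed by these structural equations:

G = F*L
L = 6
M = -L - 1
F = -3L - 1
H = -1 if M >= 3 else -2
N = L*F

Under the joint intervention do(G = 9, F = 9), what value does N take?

Setting G = 9, F = 9 by intervention discards those variables' equations.
N = L*F  [with L=6, F=9]  = 54

54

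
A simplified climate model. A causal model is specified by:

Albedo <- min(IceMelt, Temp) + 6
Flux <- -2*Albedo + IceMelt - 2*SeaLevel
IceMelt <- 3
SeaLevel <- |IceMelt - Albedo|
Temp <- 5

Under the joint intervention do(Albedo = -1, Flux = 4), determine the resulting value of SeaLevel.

The joint intervention fixes Albedo = -1, Flux = 4, removing each variable's own equation.
SeaLevel = |IceMelt - Albedo|  [with IceMelt=3, Albedo=-1]  = 4

4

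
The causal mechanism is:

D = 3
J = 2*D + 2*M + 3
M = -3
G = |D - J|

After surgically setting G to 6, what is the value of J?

Under do(G=6), the mechanism G = |D - J| is discarded; G is fixed at 6.
Since J is not a descendant of the intervened variable, it is unaffected.
J = 2*D + 2*M + 3  [with D=3, M=-3]  = 3

3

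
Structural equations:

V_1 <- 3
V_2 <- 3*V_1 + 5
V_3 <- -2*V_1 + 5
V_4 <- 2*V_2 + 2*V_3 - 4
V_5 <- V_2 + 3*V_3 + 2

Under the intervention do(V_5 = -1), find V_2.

14

Under do(V_5=-1), the mechanism V_5 <- V_2 + 3*V_3 + 2 is discarded; V_5 is fixed at -1.
No directed path runs from V_5 to V_2, so V_2 keeps its natural value.
V_2 = 3*V_1 + 5  [with V_1=3]  = 14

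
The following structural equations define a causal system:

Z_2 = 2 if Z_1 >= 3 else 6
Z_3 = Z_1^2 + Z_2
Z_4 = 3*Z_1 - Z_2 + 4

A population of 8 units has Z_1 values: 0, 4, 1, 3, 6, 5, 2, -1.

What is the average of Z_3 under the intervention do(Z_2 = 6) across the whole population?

Every unit gets Z_2=6 under the intervention. Z_3 values become 6, 22, 7, 15, 42, 31, 10, 7; E[Z_3|do(Z_2=6)] = 17.5.

17.5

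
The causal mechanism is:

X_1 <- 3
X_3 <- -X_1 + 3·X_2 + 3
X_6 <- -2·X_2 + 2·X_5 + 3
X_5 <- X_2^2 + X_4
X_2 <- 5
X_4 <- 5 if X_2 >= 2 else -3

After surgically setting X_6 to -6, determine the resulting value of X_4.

do(X_6=-6) replaces the equation X_6 <- -2·X_2 + 2·X_5 + 3 with the constant X_6 = -6.
No directed path runs from X_6 to X_4, so X_4 keeps its natural value.
X_4 = 5 if X_2 >= 2 else -3  [with X_2=5]  = 5

5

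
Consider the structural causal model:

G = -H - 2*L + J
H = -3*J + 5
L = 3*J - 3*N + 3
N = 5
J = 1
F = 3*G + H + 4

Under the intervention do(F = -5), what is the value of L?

-9

do(F=-5) replaces the equation F = 3*G + H + 4 with the constant F = -5.
L is not downstream of the intervention, so its value is determined by the original equations.
L = 3*J - 3*N + 3  [with J=1, N=5]  = -9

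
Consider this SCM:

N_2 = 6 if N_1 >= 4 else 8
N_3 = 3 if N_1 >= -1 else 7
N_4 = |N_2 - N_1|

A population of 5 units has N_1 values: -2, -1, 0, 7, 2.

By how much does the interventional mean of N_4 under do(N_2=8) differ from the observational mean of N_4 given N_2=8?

-1.45

The intervention sets N_2=8 in all 5 units regardless of N_1. Recomputing N_4 per unit gives 10, 9, 8, 1, 6; average 6.8.
E[N_4|N_2=8] averages over only the 4 units with N_2=8 (N_1 = -2, -1, 0, 2): N_4 = 10, 9, 8, 6, mean 8.25.
Difference = 6.8 − 8.25 = -1.45.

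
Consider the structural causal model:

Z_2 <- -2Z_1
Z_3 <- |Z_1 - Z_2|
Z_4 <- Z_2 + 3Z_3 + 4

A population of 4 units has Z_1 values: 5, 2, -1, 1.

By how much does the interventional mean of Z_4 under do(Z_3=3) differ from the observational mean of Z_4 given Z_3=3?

The intervention sets Z_3=3 in all 4 units regardless of Z_1. Recomputing Z_4 per unit gives 3, 9, 15, 11; average 9.5.
E[Z_4|Z_3=3] averages over only the 2 units with Z_3=3 (Z_1 = -1, 1): Z_4 = 15, 11, mean 13.
Difference = 9.5 − 13 = -3.5.

-3.5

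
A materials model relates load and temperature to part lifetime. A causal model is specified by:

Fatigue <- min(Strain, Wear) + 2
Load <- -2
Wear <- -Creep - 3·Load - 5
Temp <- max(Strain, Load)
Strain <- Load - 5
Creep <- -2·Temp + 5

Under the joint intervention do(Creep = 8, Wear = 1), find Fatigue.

-5

The joint intervention fixes Creep = 8, Wear = 1, removing each variable's own equation.
Strain = Load - 5  [with Load=-2]  = -7
Fatigue = min(Strain, Wear) + 2  [with Strain=-7, Wear=1]  = -5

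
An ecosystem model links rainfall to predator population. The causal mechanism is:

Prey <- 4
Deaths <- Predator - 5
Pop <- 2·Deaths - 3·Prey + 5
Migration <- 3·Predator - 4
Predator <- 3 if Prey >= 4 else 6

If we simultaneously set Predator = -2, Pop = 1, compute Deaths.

-7

Under do(Predator = -2, Pop = 1), each intervened variable's structural equation is replaced by its fixed value.
Deaths = Predator - 5  [with Predator=-2]  = -7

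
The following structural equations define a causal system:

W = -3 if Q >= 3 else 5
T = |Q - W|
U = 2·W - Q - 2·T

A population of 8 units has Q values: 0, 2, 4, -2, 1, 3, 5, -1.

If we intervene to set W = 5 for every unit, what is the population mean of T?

The intervention sets W=5 in all 8 units regardless of Q. Recomputing T per unit gives 5, 3, 1, 7, 4, 2, 0, 6; average 3.5.

3.5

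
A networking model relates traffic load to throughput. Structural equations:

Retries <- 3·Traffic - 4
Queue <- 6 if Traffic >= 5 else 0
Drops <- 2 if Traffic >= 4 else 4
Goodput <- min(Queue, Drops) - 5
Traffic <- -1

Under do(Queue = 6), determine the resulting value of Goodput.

-1

do(Queue=6) replaces the equation Queue <- 6 if Traffic >= 5 else 0 with the constant Queue = 6.
Drops = 2 if Traffic >= 4 else 4  [with Traffic=-1]  = 4
Goodput = min(Queue, Drops) - 5  [with Queue=6, Drops=4]  = -1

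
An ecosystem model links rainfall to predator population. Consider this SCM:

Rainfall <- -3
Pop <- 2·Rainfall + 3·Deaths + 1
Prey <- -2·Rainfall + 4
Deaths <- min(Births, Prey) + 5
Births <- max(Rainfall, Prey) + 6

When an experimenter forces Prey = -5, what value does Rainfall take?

Under do(Prey=-5), the mechanism Prey <- -2·Rainfall + 4 is discarded; Prey is fixed at -5.
Rainfall is not downstream of the intervention, so its value is determined by the original equations.

-3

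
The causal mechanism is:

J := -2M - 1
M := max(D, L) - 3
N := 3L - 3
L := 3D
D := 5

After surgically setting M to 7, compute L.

15

Under do(M=7), the mechanism M := max(D, L) - 3 is discarded; M is fixed at 7.
Since L is not a descendant of the intervened variable, it is unaffected.
L = 3D  [with D=5]  = 15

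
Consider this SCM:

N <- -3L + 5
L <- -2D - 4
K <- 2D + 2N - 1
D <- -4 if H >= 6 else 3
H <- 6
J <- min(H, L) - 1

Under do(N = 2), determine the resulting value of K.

Intervening sets N = 2 and removes its equation (N <- -3L + 5).
D = -4 if H >= 6 else 3  [with H=6]  = -4
K = 2D + 2N - 1  [with D=-4, N=2]  = -5

-5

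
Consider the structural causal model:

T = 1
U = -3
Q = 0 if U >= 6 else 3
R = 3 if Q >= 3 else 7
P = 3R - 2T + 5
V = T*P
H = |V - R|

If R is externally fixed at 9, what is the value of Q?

3

Under do(R=9), the mechanism R = 3 if Q >= 3 else 7 is discarded; R is fixed at 9.
Since Q is not a descendant of the intervened variable, it is unaffected.
Q = 0 if U >= 6 else 3  [with U=-3]  = 3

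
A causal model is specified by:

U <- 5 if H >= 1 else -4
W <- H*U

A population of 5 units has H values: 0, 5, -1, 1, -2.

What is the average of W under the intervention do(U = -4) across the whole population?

-2.4

The intervention sets U=-4 in all 5 units regardless of H. Recomputing W per unit gives 0, -20, 4, -4, 8; average -2.4.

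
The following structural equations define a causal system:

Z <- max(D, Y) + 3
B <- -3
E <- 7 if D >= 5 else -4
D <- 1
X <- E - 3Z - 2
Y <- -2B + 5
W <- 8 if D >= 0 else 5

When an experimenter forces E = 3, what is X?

Under do(E=3), the mechanism E <- 7 if D >= 5 else -4 is discarded; E is fixed at 3.
Y = -2B + 5  [with B=-3]  = 11
Z = max(D, Y) + 3  [with D=1, Y=11]  = 14
X = E - 3Z - 2  [with E=3, Z=14]  = -41

-41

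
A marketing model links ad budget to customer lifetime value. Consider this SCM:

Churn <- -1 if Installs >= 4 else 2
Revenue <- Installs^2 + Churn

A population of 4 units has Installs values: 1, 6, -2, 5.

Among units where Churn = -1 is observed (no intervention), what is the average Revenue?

Conditioning on Churn=-1 selects the 2 unit(s) with Installs ∈ {6, 5}. Their Revenue values: 35, 24. Mean = 29.5.

29.5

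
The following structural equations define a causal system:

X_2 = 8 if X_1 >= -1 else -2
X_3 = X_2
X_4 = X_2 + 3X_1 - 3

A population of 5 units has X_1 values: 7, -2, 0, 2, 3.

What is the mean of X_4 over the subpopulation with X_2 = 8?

Conditioning on X_2=8 selects the 4 unit(s) with X_1 ∈ {7, 0, 2, 3}. Their X_4 values: 26, 5, 11, 14. Mean = 14.

14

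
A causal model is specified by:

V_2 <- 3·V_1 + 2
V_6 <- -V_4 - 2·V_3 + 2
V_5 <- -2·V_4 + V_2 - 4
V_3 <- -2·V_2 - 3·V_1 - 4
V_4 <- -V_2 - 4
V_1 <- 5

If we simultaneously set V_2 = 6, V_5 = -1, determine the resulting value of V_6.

74

Setting V_2 = 6, V_5 = -1 by intervention discards those variables' equations.
V_3 = -2·V_2 - 3·V_1 - 4  [with V_2=6, V_1=5]  = -31
V_4 = -V_2 - 4  [with V_2=6]  = -10
V_6 = -V_4 - 2·V_3 + 2  [with V_4=-10, V_3=-31]  = 74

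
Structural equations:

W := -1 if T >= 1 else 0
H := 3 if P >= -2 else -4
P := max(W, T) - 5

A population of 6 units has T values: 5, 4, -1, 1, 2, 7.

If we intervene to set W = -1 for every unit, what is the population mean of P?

-2

Every unit gets W=-1 under the intervention. P values become 0, -1, -6, -4, -3, 2; E[P|do(W=-1)] = -2.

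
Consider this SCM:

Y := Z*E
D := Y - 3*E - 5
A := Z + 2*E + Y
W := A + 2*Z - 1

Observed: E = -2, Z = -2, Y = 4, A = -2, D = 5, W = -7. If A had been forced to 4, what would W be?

-1

Under do(A=4), the mechanism A := Z + 2*E + Y is discarded; A is fixed at 4.
W = A + 2*Z - 1  [with A=4, Z=-2]  = -1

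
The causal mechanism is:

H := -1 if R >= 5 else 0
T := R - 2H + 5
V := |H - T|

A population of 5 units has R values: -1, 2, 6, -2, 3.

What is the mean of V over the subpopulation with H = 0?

Conditioning on H=0 selects the 4 unit(s) with R ∈ {-1, 2, -2, 3}. Their V values: 4, 7, 3, 8. Mean = 5.5.

5.5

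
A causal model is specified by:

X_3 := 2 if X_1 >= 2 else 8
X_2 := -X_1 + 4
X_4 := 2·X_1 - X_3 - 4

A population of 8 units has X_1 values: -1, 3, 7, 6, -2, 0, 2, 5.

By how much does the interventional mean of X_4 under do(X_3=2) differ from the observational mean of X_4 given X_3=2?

-4.2

The intervention sets X_3=2 in all 8 units regardless of X_1. Recomputing X_4 per unit gives -8, 0, 8, 6, -10, -6, -2, 4; average -1.
Observing X_3=2 restricts to units where X_3's equation naturally yields 2: X_1 ∈ {3, 7, 6, 2, 5}. In that subpopulation X_4 = 0, 8, 6, -2, 4, mean 3.2.
Difference = -1 − 3.2 = -4.2.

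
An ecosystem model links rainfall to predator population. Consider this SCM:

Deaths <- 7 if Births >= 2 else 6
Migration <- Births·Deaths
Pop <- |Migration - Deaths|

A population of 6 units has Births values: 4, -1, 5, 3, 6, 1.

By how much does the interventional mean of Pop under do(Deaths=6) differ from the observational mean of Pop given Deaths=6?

10

Under do(Deaths=6), Deaths's equation is replaced by Deaths=6 for every unit. Per-unit Pop: 18, 12, 24, 12, 30, 0. Mean = 16.
E[Pop|Deaths=6] averages over only the 2 units with Deaths=6 (Births = -1, 1): Pop = 12, 0, mean 6.
Difference = 16 − 6 = 10.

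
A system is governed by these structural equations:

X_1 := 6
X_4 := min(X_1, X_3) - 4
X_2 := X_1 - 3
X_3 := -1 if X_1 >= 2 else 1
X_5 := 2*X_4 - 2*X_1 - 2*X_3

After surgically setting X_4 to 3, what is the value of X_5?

Intervening sets X_4 = 3 and removes its equation (X_4 := min(X_1, X_3) - 4).
X_3 = -1 if X_1 >= 2 else 1  [with X_1=6]  = -1
X_5 = 2*X_4 - 2*X_1 - 2*X_3  [with X_4=3, X_1=6, X_3=-1]  = -4

-4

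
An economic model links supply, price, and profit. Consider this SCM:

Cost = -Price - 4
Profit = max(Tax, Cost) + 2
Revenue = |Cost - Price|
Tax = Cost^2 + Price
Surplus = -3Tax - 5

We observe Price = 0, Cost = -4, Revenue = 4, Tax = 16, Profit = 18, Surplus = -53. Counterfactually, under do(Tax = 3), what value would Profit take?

Intervening sets Tax = 3 and removes its equation (Tax = Cost^2 + Price).
Cost = -Price - 4  [with Price=0]  = -4
Profit = max(Tax, Cost) + 2  [with Tax=3, Cost=-4]  = 5

5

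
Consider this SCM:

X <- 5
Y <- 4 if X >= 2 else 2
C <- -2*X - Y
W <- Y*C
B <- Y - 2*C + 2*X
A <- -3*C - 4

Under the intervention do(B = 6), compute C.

do(B=6) replaces the equation B <- Y - 2*C + 2*X with the constant B = 6.
C is not downstream of the intervention, so its value is determined by the original equations.
Y = 4 if X >= 2 else 2  [with X=5]  = 4
C = -2*X - Y  [with X=5, Y=4]  = -14

-14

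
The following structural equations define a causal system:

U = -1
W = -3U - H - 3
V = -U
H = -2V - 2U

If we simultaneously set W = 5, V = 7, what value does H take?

-12

Setting W = 5, V = 7 by intervention discards those variables' equations.
H = -2V - 2U  [with V=7, U=-1]  = -12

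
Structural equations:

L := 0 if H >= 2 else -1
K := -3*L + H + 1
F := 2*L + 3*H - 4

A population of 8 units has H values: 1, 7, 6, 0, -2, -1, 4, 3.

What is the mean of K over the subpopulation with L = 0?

Observing L=0 restricts to units where L's equation naturally yields 0: H ∈ {7, 6, 4, 3}. In that subpopulation K = 8, 7, 5, 4, mean 6.

6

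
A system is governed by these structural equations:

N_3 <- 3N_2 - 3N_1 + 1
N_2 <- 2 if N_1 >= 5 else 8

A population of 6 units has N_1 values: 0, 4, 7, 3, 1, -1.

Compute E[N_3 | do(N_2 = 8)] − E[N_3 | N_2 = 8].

-2.8

do(N_2=8) breaks N_2's dependence on N_1. With N_2=8 fixed, N_3 across the units is 25, 13, 4, 16, 22, 28, mean 18.
E[N_3|N_2=8] averages over only the 5 units with N_2=8 (N_1 = 0, 4, 3, 1, -1): N_3 = 25, 13, 16, 22, 28, mean 20.8.
Difference = 18 − 20.8 = -2.8.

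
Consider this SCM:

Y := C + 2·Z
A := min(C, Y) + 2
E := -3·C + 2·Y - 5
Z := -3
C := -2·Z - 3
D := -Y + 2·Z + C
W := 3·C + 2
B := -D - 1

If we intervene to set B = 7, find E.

do(B=7) replaces the equation B := -D - 1 with the constant B = 7.
E is not downstream of the intervention, so its value is determined by the original equations.
C = -2·Z - 3  [with Z=-3]  = 3
Y = C + 2·Z  [with C=3, Z=-3]  = -3
E = -3·C + 2·Y - 5  [with C=3, Y=-3]  = -20

-20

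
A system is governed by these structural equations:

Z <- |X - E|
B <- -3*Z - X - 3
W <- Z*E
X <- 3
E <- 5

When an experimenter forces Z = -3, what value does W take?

-15

do(Z=-3) replaces the equation Z <- |X - E| with the constant Z = -3.
W = Z*E  [with Z=-3, E=5]  = -15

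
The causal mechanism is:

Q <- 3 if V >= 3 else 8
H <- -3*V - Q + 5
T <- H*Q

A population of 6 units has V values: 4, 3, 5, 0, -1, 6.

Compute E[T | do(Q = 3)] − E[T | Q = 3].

Every unit gets Q=3 under the intervention. T values become -30, -21, -39, 6, 15, -48; E[T|do(Q=3)] = -19.5.
Conditioning on Q=3 selects the 4 unit(s) with V ∈ {4, 3, 5, 6}. Their T values: -30, -21, -39, -48. Mean = -34.5.
Difference = -19.5 − (-34.5) = 15.

15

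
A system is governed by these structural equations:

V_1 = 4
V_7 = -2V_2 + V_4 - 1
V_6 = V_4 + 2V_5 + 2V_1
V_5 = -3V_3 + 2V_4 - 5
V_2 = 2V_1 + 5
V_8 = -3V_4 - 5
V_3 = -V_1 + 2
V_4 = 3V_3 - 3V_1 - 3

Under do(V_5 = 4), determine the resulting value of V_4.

The intervention breaks the incoming arrows to V_5: V_5 = -3V_3 + 2V_4 - 5 no longer applies, and V_5 = 4.
Since V_4 is not a descendant of the intervened variable, it is unaffected.
V_3 = -V_1 + 2  [with V_1=4]  = -2
V_4 = 3V_3 - 3V_1 - 3  [with V_3=-2, V_1=4]  = -21

-21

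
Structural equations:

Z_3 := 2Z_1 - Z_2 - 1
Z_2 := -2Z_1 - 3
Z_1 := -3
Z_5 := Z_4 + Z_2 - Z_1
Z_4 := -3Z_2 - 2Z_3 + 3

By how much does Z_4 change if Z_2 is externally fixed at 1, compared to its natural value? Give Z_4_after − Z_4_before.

2

Under do(Z_2=1), the mechanism Z_2 := -2Z_1 - 3 is discarded; Z_2 is fixed at 1.
Z_3 = 2Z_1 - Z_2 - 1  [with Z_1=-3, Z_2=1]  = -8
Z_4 = -3Z_2 - 2Z_3 + 3  [with Z_2=1, Z_3=-8]  = 16
Without intervention: Z_2 = -2Z_1 - 3  [with Z_1=-3]  = 3; Z_3 = 2Z_1 - Z_2 - 1  [with Z_1=-3, Z_2=3]  = -10; Z_4 = -3Z_2 - 2Z_3 + 3  [with Z_2=3, Z_3=-10]  = 14.
Change = 16 − 14 = 2.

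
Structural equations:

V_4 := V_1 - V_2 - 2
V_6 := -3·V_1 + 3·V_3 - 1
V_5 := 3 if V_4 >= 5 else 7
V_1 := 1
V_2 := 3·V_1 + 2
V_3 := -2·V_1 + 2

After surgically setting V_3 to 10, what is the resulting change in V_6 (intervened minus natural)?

30

The intervention breaks the incoming arrows to V_3: V_3 := -2·V_1 + 2 no longer applies, and V_3 = 10.
V_6 = -3·V_1 + 3·V_3 - 1  [with V_1=1, V_3=10]  = 26
Without intervention: V_3 = -2·V_1 + 2  [with V_1=1]  = 0; V_6 = -3·V_1 + 3·V_3 - 1  [with V_1=1, V_3=0]  = -4.
Change = 26 − (-4) = 30.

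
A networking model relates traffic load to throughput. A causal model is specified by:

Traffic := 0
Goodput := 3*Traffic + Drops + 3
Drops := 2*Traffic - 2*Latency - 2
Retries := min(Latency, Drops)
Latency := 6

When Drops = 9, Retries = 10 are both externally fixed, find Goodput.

Setting Drops = 9, Retries = 10 by intervention discards those variables' equations.
Goodput = 3*Traffic + Drops + 3  [with Traffic=0, Drops=9]  = 12

12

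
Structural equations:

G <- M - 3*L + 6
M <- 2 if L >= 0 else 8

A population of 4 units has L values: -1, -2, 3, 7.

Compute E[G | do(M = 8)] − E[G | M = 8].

The intervention sets M=8 in all 4 units regardless of L. Recomputing G per unit gives 17, 20, 5, -7; average 8.75.
E[G|M=8] averages over only the 2 units with M=8 (L = -1, -2): G = 17, 20, mean 18.5.
Difference = 8.75 − 18.5 = -9.75.

-9.75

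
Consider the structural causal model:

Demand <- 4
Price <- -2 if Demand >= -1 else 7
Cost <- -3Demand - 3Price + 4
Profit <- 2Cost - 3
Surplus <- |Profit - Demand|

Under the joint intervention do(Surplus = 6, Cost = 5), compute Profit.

Under do(Surplus = 6, Cost = 5), each intervened variable's structural equation is replaced by its fixed value.
Profit = 2Cost - 3  [with Cost=5]  = 7

7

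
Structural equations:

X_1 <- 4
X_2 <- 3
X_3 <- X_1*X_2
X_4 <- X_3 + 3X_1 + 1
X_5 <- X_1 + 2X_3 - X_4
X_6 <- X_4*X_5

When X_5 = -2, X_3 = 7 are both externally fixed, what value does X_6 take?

-40

The joint intervention fixes X_5 = -2, X_3 = 7, removing each variable's own equation.
X_4 = X_3 + 3X_1 + 1  [with X_3=7, X_1=4]  = 20
X_6 = X_4*X_5  [with X_4=20, X_5=-2]  = -40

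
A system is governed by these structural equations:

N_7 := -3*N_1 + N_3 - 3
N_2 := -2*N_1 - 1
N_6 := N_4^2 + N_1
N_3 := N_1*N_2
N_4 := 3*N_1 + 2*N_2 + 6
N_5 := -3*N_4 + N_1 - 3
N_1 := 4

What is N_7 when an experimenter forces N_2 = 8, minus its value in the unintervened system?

Under do(N_2=8), the mechanism N_2 := -2*N_1 - 1 is discarded; N_2 is fixed at 8.
N_3 = N_1*N_2  [with N_1=4, N_2=8]  = 32
N_7 = -3*N_1 + N_3 - 3  [with N_1=4, N_3=32]  = 17
Without intervention: N_2 = -2*N_1 - 1  [with N_1=4]  = -9; N_3 = N_1*N_2  [with N_1=4, N_2=-9]  = -36; N_7 = -3*N_1 + N_3 - 3  [with N_1=4, N_3=-36]  = -51.
Change = 17 − (-51) = 68.

68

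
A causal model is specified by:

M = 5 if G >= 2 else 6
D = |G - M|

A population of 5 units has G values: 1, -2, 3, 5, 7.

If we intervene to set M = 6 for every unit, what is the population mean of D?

do(M=6) breaks M's dependence on G. With M=6 fixed, D across the units is 5, 8, 3, 1, 1, mean 3.6.

3.6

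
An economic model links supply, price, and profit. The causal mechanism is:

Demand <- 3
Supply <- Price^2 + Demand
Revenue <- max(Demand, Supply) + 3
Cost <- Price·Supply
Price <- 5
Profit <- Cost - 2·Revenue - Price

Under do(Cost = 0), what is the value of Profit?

Under do(Cost=0), the mechanism Cost <- Price·Supply is discarded; Cost is fixed at 0.
Supply = Price^2 + Demand  [with Price=5, Demand=3]  = 28
Revenue = max(Demand, Supply) + 3  [with Demand=3, Supply=28]  = 31
Profit = Cost - 2·Revenue - Price  [with Cost=0, Revenue=31, Price=5]  = -67

-67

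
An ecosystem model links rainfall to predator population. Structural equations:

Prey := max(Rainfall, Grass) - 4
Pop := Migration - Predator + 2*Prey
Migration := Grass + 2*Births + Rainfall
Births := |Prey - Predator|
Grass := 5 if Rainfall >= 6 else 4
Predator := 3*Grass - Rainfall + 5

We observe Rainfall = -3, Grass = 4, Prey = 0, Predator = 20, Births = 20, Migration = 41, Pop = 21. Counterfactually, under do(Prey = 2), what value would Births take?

18

do(Prey=2) replaces the equation Prey := max(Rainfall, Grass) - 4 with the constant Prey = 2.
Grass = 5 if Rainfall >= 6 else 4  [with Rainfall=-3]  = 4
Predator = 3*Grass - Rainfall + 5  [with Grass=4, Rainfall=-3]  = 20
Births = |Prey - Predator|  [with Prey=2, Predator=20]  = 18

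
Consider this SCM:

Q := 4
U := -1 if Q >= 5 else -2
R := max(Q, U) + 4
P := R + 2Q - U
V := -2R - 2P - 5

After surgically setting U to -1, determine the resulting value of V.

-55

do(U=-1) replaces the equation U := -1 if Q >= 5 else -2 with the constant U = -1.
R = max(Q, U) + 4  [with Q=4, U=-1]  = 8
P = R + 2Q - U  [with R=8, Q=4, U=-1]  = 17
V = -2R - 2P - 5  [with R=8, P=17]  = -55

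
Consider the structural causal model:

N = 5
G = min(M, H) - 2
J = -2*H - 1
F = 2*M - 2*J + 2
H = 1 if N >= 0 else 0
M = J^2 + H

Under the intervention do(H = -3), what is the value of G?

do(H=-3) replaces the equation H = 1 if N >= 0 else 0 with the constant H = -3.
J = -2*H - 1  [with H=-3]  = 5
M = J^2 + H  [with J=5, H=-3]  = 22
G = min(M, H) - 2  [with M=22, H=-3]  = -5

-5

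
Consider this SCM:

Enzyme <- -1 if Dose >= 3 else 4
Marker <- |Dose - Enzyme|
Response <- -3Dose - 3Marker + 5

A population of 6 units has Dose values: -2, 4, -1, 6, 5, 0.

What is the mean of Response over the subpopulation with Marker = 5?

-14.5

Conditioning on Marker=5 selects the 2 unit(s) with Dose ∈ {4, -1}. Their Response values: -22, -7. Mean = -14.5.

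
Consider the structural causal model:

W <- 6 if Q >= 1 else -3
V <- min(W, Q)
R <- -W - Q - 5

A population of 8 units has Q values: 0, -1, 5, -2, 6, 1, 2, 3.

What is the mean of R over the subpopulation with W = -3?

-1

Observing W=-3 restricts to units where W's equation naturally yields -3: Q ∈ {0, -1, -2}. In that subpopulation R = -2, -1, 0, mean -1.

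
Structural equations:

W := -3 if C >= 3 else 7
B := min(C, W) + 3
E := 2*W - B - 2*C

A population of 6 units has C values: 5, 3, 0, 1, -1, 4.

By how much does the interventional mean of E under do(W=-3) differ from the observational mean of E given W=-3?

4

do(W=-3) breaks W's dependence on C. With W=-3 fixed, E across the units is -16, -12, -6, -8, -4, -14, mean -10.
Observing W=-3 restricts to units where W's equation naturally yields -3: C ∈ {5, 3, 4}. In that subpopulation E = -16, -12, -14, mean -14.
Difference = -10 − (-14) = 4.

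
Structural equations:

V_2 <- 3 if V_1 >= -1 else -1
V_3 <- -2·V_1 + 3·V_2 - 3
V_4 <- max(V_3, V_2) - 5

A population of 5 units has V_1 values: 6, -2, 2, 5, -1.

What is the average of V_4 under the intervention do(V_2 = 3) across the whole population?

0.4

The intervention sets V_2=3 in all 5 units regardless of V_1. Recomputing V_4 per unit gives -2, 5, -2, -2, 3; average 0.4.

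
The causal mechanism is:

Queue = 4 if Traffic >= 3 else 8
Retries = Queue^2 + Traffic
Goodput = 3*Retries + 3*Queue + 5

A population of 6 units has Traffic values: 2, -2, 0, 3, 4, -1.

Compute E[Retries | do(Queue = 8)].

65

Every unit gets Queue=8 under the intervention. Retries values become 66, 62, 64, 67, 68, 63; E[Retries|do(Queue=8)] = 65.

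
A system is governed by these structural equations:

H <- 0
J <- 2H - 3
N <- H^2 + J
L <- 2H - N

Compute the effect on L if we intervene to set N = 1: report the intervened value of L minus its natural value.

The intervention breaks the incoming arrows to N: N <- H^2 + J no longer applies, and N = 1.
L = 2H - N  [with H=0, N=1]  = -1
Without intervention: J = 2H - 3  [with H=0]  = -3; N = H^2 + J  [with H=0, J=-3]  = -3; L = 2H - N  [with H=0, N=-3]  = 3.
Change = -1 − 3 = -4.

-4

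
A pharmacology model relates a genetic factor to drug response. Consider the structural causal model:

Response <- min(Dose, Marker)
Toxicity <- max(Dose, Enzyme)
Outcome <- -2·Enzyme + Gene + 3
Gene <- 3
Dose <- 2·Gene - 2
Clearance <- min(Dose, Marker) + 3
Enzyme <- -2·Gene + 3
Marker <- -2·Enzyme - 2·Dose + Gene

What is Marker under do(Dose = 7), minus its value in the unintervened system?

Under do(Dose=7), the mechanism Dose <- 2·Gene - 2 is discarded; Dose is fixed at 7.
Enzyme = -2·Gene + 3  [with Gene=3]  = -3
Marker = -2·Enzyme - 2·Dose + Gene  [with Enzyme=-3, Dose=7, Gene=3]  = -5
Without intervention: Dose = 2·Gene - 2  [with Gene=3]  = 4; Enzyme = -2·Gene + 3  [with Gene=3]  = -3; Marker = -2·Enzyme - 2·Dose + Gene  [with Enzyme=-3, Dose=4, Gene=3]  = 1.
Change = -5 − 1 = -6.

-6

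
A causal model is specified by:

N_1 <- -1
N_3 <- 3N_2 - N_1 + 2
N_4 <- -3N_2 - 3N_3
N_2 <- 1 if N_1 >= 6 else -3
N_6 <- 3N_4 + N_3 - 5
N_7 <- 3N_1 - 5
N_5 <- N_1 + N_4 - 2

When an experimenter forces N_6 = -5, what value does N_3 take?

-6

do(N_6=-5) replaces the equation N_6 <- 3N_4 + N_3 - 5 with the constant N_6 = -5.
N_3 is not downstream of the intervention, so its value is determined by the original equations.
N_2 = 1 if N_1 >= 6 else -3  [with N_1=-1]  = -3
N_3 = 3N_2 - N_1 + 2  [with N_2=-3, N_1=-1]  = -6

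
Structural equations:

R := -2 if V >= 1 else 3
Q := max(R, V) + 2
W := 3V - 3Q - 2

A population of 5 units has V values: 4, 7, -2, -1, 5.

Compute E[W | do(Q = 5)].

-9.2

Under do(Q=5), Q's equation is replaced by Q=5 for every unit. Per-unit W: -5, 4, -23, -20, -2. Mean = -9.2.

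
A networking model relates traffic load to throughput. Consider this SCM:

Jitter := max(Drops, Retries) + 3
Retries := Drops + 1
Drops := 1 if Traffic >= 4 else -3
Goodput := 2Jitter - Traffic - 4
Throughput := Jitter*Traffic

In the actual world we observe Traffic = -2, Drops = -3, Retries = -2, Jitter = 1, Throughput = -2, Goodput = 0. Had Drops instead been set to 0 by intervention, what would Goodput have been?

Under do(Drops=0), the mechanism Drops := 1 if Traffic >= 4 else -3 is discarded; Drops is fixed at 0.
Retries = Drops + 1  [with Drops=0]  = 1
Jitter = max(Drops, Retries) + 3  [with Drops=0, Retries=1]  = 4
Goodput = 2Jitter - Traffic - 4  [with Jitter=4, Traffic=-2]  = 6

6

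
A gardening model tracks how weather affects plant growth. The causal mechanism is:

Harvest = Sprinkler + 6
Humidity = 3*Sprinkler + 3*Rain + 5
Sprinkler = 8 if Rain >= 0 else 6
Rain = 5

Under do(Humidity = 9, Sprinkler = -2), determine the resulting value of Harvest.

The joint intervention fixes Humidity = 9, Sprinkler = -2, removing each variable's own equation.
Harvest = Sprinkler + 6  [with Sprinkler=-2]  = 4

4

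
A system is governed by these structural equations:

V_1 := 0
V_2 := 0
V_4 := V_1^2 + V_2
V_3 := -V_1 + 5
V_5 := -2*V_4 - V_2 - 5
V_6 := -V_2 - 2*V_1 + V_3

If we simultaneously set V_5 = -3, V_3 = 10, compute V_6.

The joint intervention fixes V_5 = -3, V_3 = 10, removing each variable's own equation.
V_6 = -V_2 - 2*V_1 + V_3  [with V_2=0, V_1=0, V_3=10]  = 10

10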